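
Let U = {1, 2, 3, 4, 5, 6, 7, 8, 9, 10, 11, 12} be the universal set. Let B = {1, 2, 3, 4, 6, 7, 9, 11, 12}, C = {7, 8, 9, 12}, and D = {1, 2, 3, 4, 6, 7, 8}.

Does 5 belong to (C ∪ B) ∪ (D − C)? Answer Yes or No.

No

5 ∉ C and 5 ∉ B, so 5 ∉ C ∪ B
5 ∉ D and 5 ∉ C, so 5 ∉ D − C
5 ∉ (C ∪ B) and 5 ∉ (D − C), so 5 ∉ (C ∪ B) ∪ (D − C)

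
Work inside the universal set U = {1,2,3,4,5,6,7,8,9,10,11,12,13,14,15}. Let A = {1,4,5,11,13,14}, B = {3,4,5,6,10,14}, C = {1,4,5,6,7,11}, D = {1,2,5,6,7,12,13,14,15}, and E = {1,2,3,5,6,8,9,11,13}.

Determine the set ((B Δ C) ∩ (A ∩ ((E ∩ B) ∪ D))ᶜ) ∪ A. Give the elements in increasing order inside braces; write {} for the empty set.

B Δ C = {1,3,7,10,11,14}
E ∩ B = {3,5,6}
(E ∩ B) ∪ D = {1,2,3,5,6,7,12,13,14,15}
A ∩ ((E ∩ B) ∪ D) = {1,5,13,14}
(A ∩ ((E ∩ B) ∪ D))ᶜ = {2,3,4,6,7,8,9,10,11,12,15}
(B Δ C) ∩ (A ∩ ((E ∩ B) ∪ D))ᶜ = {3,7,10,11}
((B Δ C) ∩ (A ∩ ((E ∩ B) ∪ D))ᶜ) ∪ A = {1,3,4,5,7,10,11,13,14}

{1,3,4,5,7,10,11,13,14}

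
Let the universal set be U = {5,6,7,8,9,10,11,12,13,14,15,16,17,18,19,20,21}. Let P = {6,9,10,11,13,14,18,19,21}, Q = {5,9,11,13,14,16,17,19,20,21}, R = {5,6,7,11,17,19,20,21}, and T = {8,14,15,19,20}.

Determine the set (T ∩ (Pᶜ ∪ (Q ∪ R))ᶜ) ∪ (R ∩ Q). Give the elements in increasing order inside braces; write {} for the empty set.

{5,11,17,19,20,21}

Pᶜ = {5,7,8,12,15,16,17,20}
Q ∪ R = {5,6,7,9,11,13,14,16,17,19,20,21}
Pᶜ ∪ (Q ∪ R) = {5,6,7,8,9,11,12,13,14,15,16,17,19,20,21}
(Pᶜ ∪ (Q ∪ R))ᶜ = {10,18}
T ∩ (Pᶜ ∪ (Q ∪ R))ᶜ = {}
R ∩ Q = {5,11,17,19,20,21}
(T ∩ (Pᶜ ∪ (Q ∪ R))ᶜ) ∪ (R ∩ Q) = {5,11,17,19,20,21}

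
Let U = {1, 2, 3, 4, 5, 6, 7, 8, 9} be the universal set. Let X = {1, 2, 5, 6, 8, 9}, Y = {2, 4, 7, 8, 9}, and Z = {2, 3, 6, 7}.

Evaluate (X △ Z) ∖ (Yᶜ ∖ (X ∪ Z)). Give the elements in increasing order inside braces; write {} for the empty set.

X △ Z = {1, 3, 5, 7, 8, 9}
Yᶜ = {1, 3, 5, 6}
X ∪ Z = {1, 2, 3, 5, 6, 7, 8, 9}
Yᶜ ∖ (X ∪ Z) = {}
(X △ Z) ∖ (Yᶜ ∖ (X ∪ Z)) = {1, 3, 5, 7, 8, 9}

{1, 3, 5, 7, 8, 9}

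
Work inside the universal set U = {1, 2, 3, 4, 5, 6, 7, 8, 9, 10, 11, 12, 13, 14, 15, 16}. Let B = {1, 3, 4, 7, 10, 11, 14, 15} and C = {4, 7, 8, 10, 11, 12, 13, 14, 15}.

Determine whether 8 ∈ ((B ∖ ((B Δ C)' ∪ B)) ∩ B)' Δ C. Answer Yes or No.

No

8 ∉ B and 8 ∈ C, so 8 ∈ B Δ C
8 ∉ (B Δ C)' since 8 ∈ (B Δ C)
8 ∉ (B Δ C)' and 8 ∉ B, so 8 ∉ (B Δ C)' ∪ B
8 ∉ B and 8 ∉ ((B Δ C)' ∪ B), so 8 ∉ B ∖ ((B Δ C)' ∪ B)
8 ∉ (B ∖ ((B Δ C)' ∪ B)) and 8 ∉ B, so 8 ∉ (B ∖ ((B Δ C)' ∪ B)) ∩ B
8 ∈ ((B ∖ ((B Δ C)' ∪ B)) ∩ B)' since 8 ∉ ((B ∖ ((B Δ C)' ∪ B)) ∩ B)
8 ∈ ((B ∖ ((B Δ C)' ∪ B)) ∩ B)' and 8 ∈ C, so 8 ∉ ((B ∖ ((B Δ C)' ∪ B)) ∩ B)' Δ C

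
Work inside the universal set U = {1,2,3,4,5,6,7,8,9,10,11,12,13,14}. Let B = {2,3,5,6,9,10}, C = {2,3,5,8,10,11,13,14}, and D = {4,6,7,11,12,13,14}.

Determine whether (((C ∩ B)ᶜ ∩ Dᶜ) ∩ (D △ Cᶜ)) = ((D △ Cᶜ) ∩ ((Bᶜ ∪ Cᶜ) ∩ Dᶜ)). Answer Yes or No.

Yes

C ∩ B = {2,3,5,10}
(C ∩ B)ᶜ = {1,4,6,7,8,9,11,12,13,14}
Dᶜ = {1,2,3,5,8,9,10}
(C ∩ B)ᶜ ∩ Dᶜ = {1,8,9}
Cᶜ = {1,4,6,7,9,12}
D △ Cᶜ = {1,9,11,13,14}
((C ∩ B)ᶜ ∩ Dᶜ) ∩ (D △ Cᶜ) = {1,9}
Bᶜ = {1,4,7,8,11,12,13,14}
Bᶜ ∪ Cᶜ = {1,4,6,7,8,9,11,12,13,14}
(Bᶜ ∪ Cᶜ) ∩ Dᶜ = {1,8,9}
(D △ Cᶜ) ∩ ((Bᶜ ∪ Cᶜ) ∩ Dᶜ) = {1,9}
Both equal {1,9}, so ((C ∩ B)ᶜ ∩ Dᶜ) ∩ (D △ Cᶜ) = (D △ Cᶜ) ∩ ((Bᶜ ∪ Cᶜ) ∩ Dᶜ).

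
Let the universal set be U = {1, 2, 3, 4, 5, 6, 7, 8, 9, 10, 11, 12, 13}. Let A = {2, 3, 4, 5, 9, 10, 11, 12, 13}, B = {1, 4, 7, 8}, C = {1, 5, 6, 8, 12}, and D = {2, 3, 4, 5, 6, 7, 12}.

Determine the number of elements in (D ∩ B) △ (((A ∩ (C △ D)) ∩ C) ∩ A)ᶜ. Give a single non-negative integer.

D ∩ B = {4, 7}
C △ D = {1, 2, 3, 4, 7, 8}
A ∩ (C △ D) = {2, 3, 4}
(A ∩ (C △ D)) ∩ C = {}
((A ∩ (C △ D)) ∩ C) ∩ A = {}
(((A ∩ (C △ D)) ∩ C) ∩ A)ᶜ = {1, 2, 3, 4, 5, 6, 7, 8, 9, 10, 11, 12, 13}
(D ∩ B) △ (((A ∩ (C △ D)) ∩ C) ∩ A)ᶜ = {1, 2, 3, 5, 6, 8, 9, 10, 11, 12, 13}
|(D ∩ B) △ (((A ∩ (C △ D)) ∩ C) ∩ A)ᶜ| = 11

11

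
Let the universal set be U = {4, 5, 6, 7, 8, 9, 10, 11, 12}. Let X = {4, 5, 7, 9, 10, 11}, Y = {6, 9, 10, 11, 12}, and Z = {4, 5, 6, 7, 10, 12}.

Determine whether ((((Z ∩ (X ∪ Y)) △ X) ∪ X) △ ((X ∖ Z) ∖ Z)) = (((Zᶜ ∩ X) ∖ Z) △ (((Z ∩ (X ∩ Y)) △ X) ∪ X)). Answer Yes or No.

No

X ∪ Y = {4, 5, 6, 7, 9, 10, 11, 12}
Z ∩ (X ∪ Y) = {4, 5, 6, 7, 10, 12}
(Z ∩ (X ∪ Y)) △ X = {6, 9, 11, 12}
((Z ∩ (X ∪ Y)) △ X) ∪ X = {4, 5, 6, 7, 9, 10, 11, 12}
X ∖ Z = {9, 11}
(X ∖ Z) ∖ Z = {9, 11}
(((Z ∩ (X ∪ Y)) △ X) ∪ X) △ ((X ∖ Z) ∖ Z) = {4, 5, 6, 7, 10, 12}
Zᶜ = {8, 9, 11}
Zᶜ ∩ X = {9, 11}
(Zᶜ ∩ X) ∖ Z = {9, 11}
X ∩ Y = {9, 10, 11}
Z ∩ (X ∩ Y) = {10}
(Z ∩ (X ∩ Y)) △ X = {4, 5, 7, 9, 11}
((Z ∩ (X ∩ Y)) △ X) ∪ X = {4, 5, 7, 9, 10, 11}
((Zᶜ ∩ X) ∖ Z) △ (((Z ∩ (X ∩ Y)) △ X) ∪ X) = {4, 5, 7, 10}
6 ∈ (((Z ∩ (X ∪ Y)) △ X) ∪ X) △ ((X ∖ Z) ∖ Z) but 6 ∉ ((Zᶜ ∩ X) ∖ Z) △ (((Z ∩ (X ∩ Y)) △ X) ∪ X), so they differ.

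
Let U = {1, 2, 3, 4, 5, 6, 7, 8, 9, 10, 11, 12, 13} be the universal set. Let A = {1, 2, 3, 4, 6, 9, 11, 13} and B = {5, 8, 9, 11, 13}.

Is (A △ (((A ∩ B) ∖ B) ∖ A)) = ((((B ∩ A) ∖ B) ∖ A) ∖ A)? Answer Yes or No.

A ∩ B = {9, 11, 13}
(A ∩ B) ∖ B = {}
((A ∩ B) ∖ B) ∖ A = {}
A △ (((A ∩ B) ∖ B) ∖ A) = {1, 2, 3, 4, 6, 9, 11, 13}
B ∩ A = {9, 11, 13}
(B ∩ A) ∖ B = {}
((B ∩ A) ∖ B) ∖ A = {}
(((B ∩ A) ∖ B) ∖ A) ∖ A = {}
1 ∈ A △ (((A ∩ B) ∖ B) ∖ A) but 1 ∉ (((B ∩ A) ∖ B) ∖ A) ∖ A, so they differ.

No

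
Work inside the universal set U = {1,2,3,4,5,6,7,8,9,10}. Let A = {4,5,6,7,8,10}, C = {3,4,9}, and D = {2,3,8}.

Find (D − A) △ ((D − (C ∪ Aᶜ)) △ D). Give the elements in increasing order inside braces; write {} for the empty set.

D − A = {2,3}
Aᶜ = {1,2,3,9}
C ∪ Aᶜ = {1,2,3,4,9}
D − (C ∪ Aᶜ) = {8}
(D − (C ∪ Aᶜ)) △ D = {2,3}
(D − A) △ ((D − (C ∪ Aᶜ)) △ D) = {}

{}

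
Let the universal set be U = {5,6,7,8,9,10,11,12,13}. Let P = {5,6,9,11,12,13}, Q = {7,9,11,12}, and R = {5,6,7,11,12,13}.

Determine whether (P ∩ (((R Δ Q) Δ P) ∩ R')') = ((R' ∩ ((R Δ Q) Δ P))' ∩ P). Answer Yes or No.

Yes

R Δ Q = {5,6,9,13}
(R Δ Q) Δ P = {11,12}
R' = {8,9,10}
((R Δ Q) Δ P) ∩ R' = {}
(((R Δ Q) Δ P) ∩ R')' = {5,6,7,8,9,10,11,12,13}
P ∩ (((R Δ Q) Δ P) ∩ R')' = {5,6,9,11,12,13}
R' ∩ ((R Δ Q) Δ P) = {}
(R' ∩ ((R Δ Q) Δ P))' = {5,6,7,8,9,10,11,12,13}
(R' ∩ ((R Δ Q) Δ P))' ∩ P = {5,6,9,11,12,13}
Both equal {5,6,9,11,12,13}, so P ∩ (((R Δ Q) Δ P) ∩ R')' = (R' ∩ ((R Δ Q) Δ P))' ∩ P.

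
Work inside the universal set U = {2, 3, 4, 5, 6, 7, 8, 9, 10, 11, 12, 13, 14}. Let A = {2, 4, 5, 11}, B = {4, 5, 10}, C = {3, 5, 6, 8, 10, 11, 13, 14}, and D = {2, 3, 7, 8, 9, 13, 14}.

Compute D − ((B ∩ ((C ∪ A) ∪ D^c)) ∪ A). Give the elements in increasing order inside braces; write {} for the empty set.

C ∪ A = {2, 3, 4, 5, 6, 8, 10, 11, 13, 14}
D^c = {4, 5, 6, 10, 11, 12}
(C ∪ A) ∪ D^c = {2, 3, 4, 5, 6, 8, 10, 11, 12, 13, 14}
B ∩ ((C ∪ A) ∪ D^c) = {4, 5, 10}
(B ∩ ((C ∪ A) ∪ D^c)) ∪ A = {2, 4, 5, 10, 11}
D − ((B ∩ ((C ∪ A) ∪ D^c)) ∪ A) = {3, 7, 8, 9, 13, 14}

{3, 7, 8, 9, 13, 14}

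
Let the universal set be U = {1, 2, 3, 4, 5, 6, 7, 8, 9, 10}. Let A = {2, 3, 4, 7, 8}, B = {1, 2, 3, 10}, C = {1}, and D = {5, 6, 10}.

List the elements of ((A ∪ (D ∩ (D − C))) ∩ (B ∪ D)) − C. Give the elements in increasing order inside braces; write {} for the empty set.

D − C = {5, 6, 10}
D ∩ (D − C) = {5, 6, 10}
A ∪ (D ∩ (D − C)) = {2, 3, 4, 5, 6, 7, 8, 10}
B ∪ D = {1, 2, 3, 5, 6, 10}
(A ∪ (D ∩ (D − C))) ∩ (B ∪ D) = {2, 3, 5, 6, 10}
((A ∪ (D ∩ (D − C))) ∩ (B ∪ D)) − C = {2, 3, 5, 6, 10}

{2, 3, 5, 6, 10}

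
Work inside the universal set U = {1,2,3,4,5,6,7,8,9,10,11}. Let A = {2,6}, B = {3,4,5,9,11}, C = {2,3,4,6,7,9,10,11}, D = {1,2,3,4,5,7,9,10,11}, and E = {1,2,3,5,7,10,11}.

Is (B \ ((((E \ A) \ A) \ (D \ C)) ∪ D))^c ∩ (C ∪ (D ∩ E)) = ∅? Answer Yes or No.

No

E \ A = {1,3,5,7,10,11}
(E \ A) \ A = {1,3,5,7,10,11}
D \ C = {1,5}
((E \ A) \ A) \ (D \ C) = {3,7,10,11}
(((E \ A) \ A) \ (D \ C)) ∪ D = {1,2,3,4,5,7,9,10,11}
B \ ((((E \ A) \ A) \ (D \ C)) ∪ D) = {}
(B \ ((((E \ A) \ A) \ (D \ C)) ∪ D))^c = {1,2,3,4,5,6,7,8,9,10,11}
D ∩ E = {1,2,3,5,7,10,11}
C ∪ (D ∩ E) = {1,2,3,4,5,6,7,9,10,11}
1 lies in both, so they are not disjoint.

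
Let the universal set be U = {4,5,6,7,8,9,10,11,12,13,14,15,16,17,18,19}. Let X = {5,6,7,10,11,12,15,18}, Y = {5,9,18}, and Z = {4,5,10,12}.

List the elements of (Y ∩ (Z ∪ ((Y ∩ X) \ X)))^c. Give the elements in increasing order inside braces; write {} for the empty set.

Y ∩ X = {5,18}
(Y ∩ X) \ X = {}
Z ∪ ((Y ∩ X) \ X) = {4,5,10,12}
Y ∩ (Z ∪ ((Y ∩ X) \ X)) = {5}
(Y ∩ (Z ∪ ((Y ∩ X) \ X)))^c = {4,6,7,8,9,10,11,12,13,14,15,16,17,18,19}

{4,6,7,8,9,10,11,12,13,14,15,16,17,18,19}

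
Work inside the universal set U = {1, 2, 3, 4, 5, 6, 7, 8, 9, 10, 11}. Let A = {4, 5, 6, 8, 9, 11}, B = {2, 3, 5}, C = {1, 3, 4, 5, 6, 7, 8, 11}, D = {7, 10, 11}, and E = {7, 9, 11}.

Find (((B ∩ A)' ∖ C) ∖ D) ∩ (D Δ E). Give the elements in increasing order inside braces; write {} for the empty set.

B ∩ A = {5}
(B ∩ A)' = {1, 2, 3, 4, 6, 7, 8, 9, 10, 11}
(B ∩ A)' ∖ C = {2, 9, 10}
((B ∩ A)' ∖ C) ∖ D = {2, 9}
D Δ E = {9, 10}
(((B ∩ A)' ∖ C) ∖ D) ∩ (D Δ E) = {9}

{9}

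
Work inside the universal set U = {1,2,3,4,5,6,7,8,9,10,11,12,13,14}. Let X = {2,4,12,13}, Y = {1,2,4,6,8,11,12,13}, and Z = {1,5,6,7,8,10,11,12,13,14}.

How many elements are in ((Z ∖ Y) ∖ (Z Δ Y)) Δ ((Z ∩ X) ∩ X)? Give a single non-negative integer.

2

Z ∖ Y = {5,7,10,14}
Z Δ Y = {2,4,5,7,10,14}
(Z ∖ Y) ∖ (Z Δ Y) = {}
Z ∩ X = {12,13}
(Z ∩ X) ∩ X = {12,13}
((Z ∖ Y) ∖ (Z Δ Y)) Δ ((Z ∩ X) ∩ X) = {12,13}
|((Z ∖ Y) ∖ (Z Δ Y)) Δ ((Z ∩ X) ∩ X)| = 2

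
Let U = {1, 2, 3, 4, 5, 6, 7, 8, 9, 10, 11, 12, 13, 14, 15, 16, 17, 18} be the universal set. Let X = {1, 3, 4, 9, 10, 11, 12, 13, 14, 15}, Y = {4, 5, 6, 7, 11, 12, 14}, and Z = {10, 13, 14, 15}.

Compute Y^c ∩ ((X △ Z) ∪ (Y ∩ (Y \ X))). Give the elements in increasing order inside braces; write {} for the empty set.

{1, 3, 9}

Y^c = {1, 2, 3, 8, 9, 10, 13, 15, 16, 17, 18}
X △ Z = {1, 3, 4, 9, 11, 12}
Y \ X = {5, 6, 7}
Y ∩ (Y \ X) = {5, 6, 7}
(X △ Z) ∪ (Y ∩ (Y \ X)) = {1, 3, 4, 5, 6, 7, 9, 11, 12}
Y^c ∩ ((X △ Z) ∪ (Y ∩ (Y \ X))) = {1, 3, 9}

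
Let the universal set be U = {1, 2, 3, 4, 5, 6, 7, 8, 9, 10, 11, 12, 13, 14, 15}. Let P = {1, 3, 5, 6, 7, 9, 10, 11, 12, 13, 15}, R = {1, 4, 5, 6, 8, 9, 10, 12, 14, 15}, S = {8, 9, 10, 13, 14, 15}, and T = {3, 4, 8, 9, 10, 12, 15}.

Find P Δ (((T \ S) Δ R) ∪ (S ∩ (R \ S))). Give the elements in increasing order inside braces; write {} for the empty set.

T \ S = {3, 4, 12}
(T \ S) Δ R = {1, 3, 5, 6, 8, 9, 10, 14, 15}
R \ S = {1, 4, 5, 6, 12}
S ∩ (R \ S) = {}
((T \ S) Δ R) ∪ (S ∩ (R \ S)) = {1, 3, 5, 6, 8, 9, 10, 14, 15}
P Δ (((T \ S) Δ R) ∪ (S ∩ (R \ S))) = {7, 8, 11, 12, 13, 14}

{7, 8, 11, 12, 13, 14}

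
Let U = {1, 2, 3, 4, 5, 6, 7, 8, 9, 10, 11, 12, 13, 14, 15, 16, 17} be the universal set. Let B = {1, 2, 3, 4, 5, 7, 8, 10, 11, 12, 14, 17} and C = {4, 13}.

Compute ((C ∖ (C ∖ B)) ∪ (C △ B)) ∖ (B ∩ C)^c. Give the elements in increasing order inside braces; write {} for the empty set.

C ∖ B = {13}
C ∖ (C ∖ B) = {4}
C △ B = {1, 2, 3, 5, 7, 8, 10, 11, 12, 13, 14, 17}
(C ∖ (C ∖ B)) ∪ (C △ B) = {1, 2, 3, 4, 5, 7, 8, 10, 11, 12, 13, 14, 17}
B ∩ C = {4}
(B ∩ C)^c = {1, 2, 3, 5, 6, 7, 8, 9, 10, 11, 12, 13, 14, 15, 16, 17}
((C ∖ (C ∖ B)) ∪ (C △ B)) ∖ (B ∩ C)^c = {4}

{4}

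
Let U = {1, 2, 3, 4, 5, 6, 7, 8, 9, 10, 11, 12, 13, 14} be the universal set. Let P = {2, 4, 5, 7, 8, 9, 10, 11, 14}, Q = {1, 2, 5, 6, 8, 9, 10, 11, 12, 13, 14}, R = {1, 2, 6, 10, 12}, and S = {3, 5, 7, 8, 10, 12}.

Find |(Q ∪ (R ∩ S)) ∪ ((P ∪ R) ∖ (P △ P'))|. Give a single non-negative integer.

R ∩ S = {10, 12}
Q ∪ (R ∩ S) = {1, 2, 5, 6, 8, 9, 10, 11, 12, 13, 14}
P ∪ R = {1, 2, 4, 5, 6, 7, 8, 9, 10, 11, 12, 14}
P' = {1, 3, 6, 12, 13}
P △ P' = {1, 2, 3, 4, 5, 6, 7, 8, 9, 10, 11, 12, 13, 14}
(P ∪ R) ∖ (P △ P') = {}
(Q ∪ (R ∩ S)) ∪ ((P ∪ R) ∖ (P △ P')) = {1, 2, 5, 6, 8, 9, 10, 11, 12, 13, 14}
|(Q ∪ (R ∩ S)) ∪ ((P ∪ R) ∖ (P △ P'))| = 11

11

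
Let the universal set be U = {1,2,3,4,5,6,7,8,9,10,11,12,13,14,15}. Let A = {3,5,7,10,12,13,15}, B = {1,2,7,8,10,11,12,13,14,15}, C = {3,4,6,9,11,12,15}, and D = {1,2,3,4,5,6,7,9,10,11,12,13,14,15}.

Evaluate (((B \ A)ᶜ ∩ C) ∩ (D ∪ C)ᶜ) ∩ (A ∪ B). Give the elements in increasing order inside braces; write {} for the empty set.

{}

B \ A = {1,2,8,11,14}
(B \ A)ᶜ = {3,4,5,6,7,9,10,12,13,15}
(B \ A)ᶜ ∩ C = {3,4,6,9,12,15}
D ∪ C = {1,2,3,4,5,6,7,9,10,11,12,13,14,15}
(D ∪ C)ᶜ = {8}
((B \ A)ᶜ ∩ C) ∩ (D ∪ C)ᶜ = {}
A ∪ B = {1,2,3,5,7,8,10,11,12,13,14,15}
(((B \ A)ᶜ ∩ C) ∩ (D ∪ C)ᶜ) ∩ (A ∪ B) = {}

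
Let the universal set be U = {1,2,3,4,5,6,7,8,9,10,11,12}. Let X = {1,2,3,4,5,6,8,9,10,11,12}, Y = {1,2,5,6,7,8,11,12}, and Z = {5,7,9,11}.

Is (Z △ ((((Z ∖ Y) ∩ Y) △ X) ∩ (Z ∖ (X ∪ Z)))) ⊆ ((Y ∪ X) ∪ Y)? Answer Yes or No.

Z ∖ Y = {9}
(Z ∖ Y) ∩ Y = {}
((Z ∖ Y) ∩ Y) △ X = {1,2,3,4,5,6,8,9,10,11,12}
X ∪ Z = {1,2,3,4,5,6,7,8,9,10,11,12}
Z ∖ (X ∪ Z) = {}
(((Z ∖ Y) ∩ Y) △ X) ∩ (Z ∖ (X ∪ Z)) = {}
Z △ ((((Z ∖ Y) ∩ Y) △ X) ∩ (Z ∖ (X ∪ Z))) = {5,7,9,11}
Y ∪ X = {1,2,3,4,5,6,7,8,9,10,11,12}
(Y ∪ X) ∪ Y = {1,2,3,4,5,6,7,8,9,10,11,12}
Every element of {5,7,9,11} is in {1,2,3,4,5,6,7,8,9,10,11,12}, so Z △ ((((Z ∖ Y) ∩ Y) △ X) ∩ (Z ∖ (X ∪ Z))) ⊆ (Y ∪ X) ∪ Y.

Yes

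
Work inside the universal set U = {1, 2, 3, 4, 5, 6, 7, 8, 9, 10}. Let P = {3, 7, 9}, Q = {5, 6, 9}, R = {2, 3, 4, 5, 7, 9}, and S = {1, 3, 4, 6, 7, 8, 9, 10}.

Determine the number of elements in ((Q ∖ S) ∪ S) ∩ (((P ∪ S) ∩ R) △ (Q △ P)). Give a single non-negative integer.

4

Q ∖ S = {5}
(Q ∖ S) ∪ S = {1, 3, 4, 5, 6, 7, 8, 9, 10}
P ∪ S = {1, 3, 4, 6, 7, 8, 9, 10}
(P ∪ S) ∩ R = {3, 4, 7, 9}
Q △ P = {3, 5, 6, 7}
((P ∪ S) ∩ R) △ (Q △ P) = {4, 5, 6, 9}
((Q ∖ S) ∪ S) ∩ (((P ∪ S) ∩ R) △ (Q △ P)) = {4, 5, 6, 9}
|((Q ∖ S) ∪ S) ∩ (((P ∪ S) ∩ R) △ (Q △ P))| = 4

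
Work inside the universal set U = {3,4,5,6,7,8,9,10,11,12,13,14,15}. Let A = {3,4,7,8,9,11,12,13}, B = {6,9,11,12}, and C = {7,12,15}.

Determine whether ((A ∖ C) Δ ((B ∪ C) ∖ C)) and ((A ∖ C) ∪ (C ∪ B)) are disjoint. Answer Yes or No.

No

A ∖ C = {3,4,8,9,11,13}
B ∪ C = {6,7,9,11,12,15}
(B ∪ C) ∖ C = {6,9,11}
(A ∖ C) Δ ((B ∪ C) ∖ C) = {3,4,6,8,13}
C ∪ B = {6,7,9,11,12,15}
(A ∖ C) ∪ (C ∪ B) = {3,4,6,7,8,9,11,12,13,15}
3 lies in both, so they are not disjoint.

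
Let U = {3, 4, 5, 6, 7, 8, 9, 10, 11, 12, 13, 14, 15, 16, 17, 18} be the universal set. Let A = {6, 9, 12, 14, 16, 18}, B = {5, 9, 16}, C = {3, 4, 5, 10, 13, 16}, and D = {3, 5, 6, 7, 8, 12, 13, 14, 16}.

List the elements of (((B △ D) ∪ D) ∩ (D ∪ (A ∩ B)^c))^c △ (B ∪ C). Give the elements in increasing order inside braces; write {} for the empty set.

{3, 5, 11, 13, 15, 16, 17, 18}

B △ D = {3, 6, 7, 8, 9, 12, 13, 14}
(B △ D) ∪ D = {3, 5, 6, 7, 8, 9, 12, 13, 14, 16}
A ∩ B = {9, 16}
(A ∩ B)^c = {3, 4, 5, 6, 7, 8, 10, 11, 12, 13, 14, 15, 17, 18}
D ∪ (A ∩ B)^c = {3, 4, 5, 6, 7, 8, 10, 11, 12, 13, 14, 15, 16, 17, 18}
((B △ D) ∪ D) ∩ (D ∪ (A ∩ B)^c) = {3, 5, 6, 7, 8, 12, 13, 14, 16}
(((B △ D) ∪ D) ∩ (D ∪ (A ∩ B)^c))^c = {4, 9, 10, 11, 15, 17, 18}
B ∪ C = {3, 4, 5, 9, 10, 13, 16}
(((B △ D) ∪ D) ∩ (D ∪ (A ∩ B)^c))^c △ (B ∪ C) = {3, 5, 11, 13, 15, 16, 17, 18}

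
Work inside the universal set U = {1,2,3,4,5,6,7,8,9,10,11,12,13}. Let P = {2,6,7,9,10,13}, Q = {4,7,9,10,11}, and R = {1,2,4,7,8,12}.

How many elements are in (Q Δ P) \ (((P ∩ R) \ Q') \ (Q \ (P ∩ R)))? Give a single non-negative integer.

5

Q Δ P = {2,4,6,11,13}
P ∩ R = {2,7}
Q' = {1,2,3,5,6,8,12,13}
(P ∩ R) \ Q' = {7}
Q \ (P ∩ R) = {4,9,10,11}
((P ∩ R) \ Q') \ (Q \ (P ∩ R)) = {7}
(Q Δ P) \ (((P ∩ R) \ Q') \ (Q \ (P ∩ R))) = {2,4,6,11,13}
|(Q Δ P) \ (((P ∩ R) \ Q') \ (Q \ (P ∩ R)))| = 5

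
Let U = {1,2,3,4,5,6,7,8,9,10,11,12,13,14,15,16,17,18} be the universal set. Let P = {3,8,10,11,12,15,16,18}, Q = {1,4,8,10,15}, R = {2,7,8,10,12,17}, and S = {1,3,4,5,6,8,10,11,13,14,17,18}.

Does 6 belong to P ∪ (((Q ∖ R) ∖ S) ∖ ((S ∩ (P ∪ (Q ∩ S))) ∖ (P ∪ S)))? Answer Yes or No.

No

6 ∉ Q and 6 ∉ R, so 6 ∉ Q ∖ R
6 ∉ (Q ∖ R) and 6 ∈ S, so 6 ∉ (Q ∖ R) ∖ S
6 ∉ Q and 6 ∈ S, so 6 ∉ Q ∩ S
6 ∉ P and 6 ∉ (Q ∩ S), so 6 ∉ P ∪ (Q ∩ S)
6 ∈ S and 6 ∉ (P ∪ (Q ∩ S)), so 6 ∉ S ∩ (P ∪ (Q ∩ S))
6 ∉ P and 6 ∈ S, so 6 ∈ P ∪ S
6 ∉ (S ∩ (P ∪ (Q ∩ S))) and 6 ∈ (P ∪ S), so 6 ∉ (S ∩ (P ∪ (Q ∩ S))) ∖ (P ∪ S)
6 ∉ ((Q ∖ R) ∖ S) and 6 ∉ ((S ∩ (P ∪ (Q ∩ S))) ∖ (P ∪ S)), so 6 ∉ ((Q ∖ R) ∖ S) ∖ ((S ∩ (P ∪ (Q ∩ S))) ∖ (P ∪ S))
6 ∉ P and 6 ∉ (((Q ∖ R) ∖ S) ∖ ((S ∩ (P ∪ (Q ∩ S))) ∖ (P ∪ S))), so 6 ∉ P ∪ (((Q ∖ R) ∖ S) ∖ ((S ∩ (P ∪ (Q ∩ S))) ∖ (P ∪ S)))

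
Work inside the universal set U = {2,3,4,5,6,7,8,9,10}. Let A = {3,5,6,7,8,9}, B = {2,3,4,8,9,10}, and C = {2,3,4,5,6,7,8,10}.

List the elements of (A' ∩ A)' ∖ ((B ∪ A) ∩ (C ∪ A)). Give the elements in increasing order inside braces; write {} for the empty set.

{}

A' = {2,4,10}
A' ∩ A = {}
(A' ∩ A)' = {2,3,4,5,6,7,8,9,10}
B ∪ A = {2,3,4,5,6,7,8,9,10}
C ∪ A = {2,3,4,5,6,7,8,9,10}
(B ∪ A) ∩ (C ∪ A) = {2,3,4,5,6,7,8,9,10}
(A' ∩ A)' ∖ ((B ∪ A) ∩ (C ∪ A)) = {}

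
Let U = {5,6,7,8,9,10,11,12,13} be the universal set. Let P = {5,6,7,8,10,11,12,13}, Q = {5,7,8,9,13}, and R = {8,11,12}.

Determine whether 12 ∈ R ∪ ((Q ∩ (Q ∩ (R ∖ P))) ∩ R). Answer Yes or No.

Yes

12 ∈ R and 12 ∈ P, so 12 ∉ R ∖ P
12 ∉ Q and 12 ∉ (R ∖ P), so 12 ∉ Q ∩ (R ∖ P)
12 ∉ Q and 12 ∉ (Q ∩ (R ∖ P)), so 12 ∉ Q ∩ (Q ∩ (R ∖ P))
12 ∉ (Q ∩ (Q ∩ (R ∖ P))) and 12 ∈ R, so 12 ∉ (Q ∩ (Q ∩ (R ∖ P))) ∩ R
12 ∈ R and 12 ∉ ((Q ∩ (Q ∩ (R ∖ P))) ∩ R), so 12 ∈ R ∪ ((Q ∩ (Q ∩ (R ∖ P))) ∩ R)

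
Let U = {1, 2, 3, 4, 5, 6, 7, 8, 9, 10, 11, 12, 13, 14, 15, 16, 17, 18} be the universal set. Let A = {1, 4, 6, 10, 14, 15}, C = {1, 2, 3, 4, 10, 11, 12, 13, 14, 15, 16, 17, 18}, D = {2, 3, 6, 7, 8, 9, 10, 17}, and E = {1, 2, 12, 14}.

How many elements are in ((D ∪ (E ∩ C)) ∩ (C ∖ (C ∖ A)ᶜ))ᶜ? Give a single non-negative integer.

14

E ∩ C = {1, 2, 12, 14}
D ∪ (E ∩ C) = {1, 2, 3, 6, 7, 8, 9, 10, 12, 14, 17}
C ∖ A = {2, 3, 11, 12, 13, 16, 17, 18}
(C ∖ A)ᶜ = {1, 4, 5, 6, 7, 8, 9, 10, 14, 15}
C ∖ (C ∖ A)ᶜ = {2, 3, 11, 12, 13, 16, 17, 18}
(D ∪ (E ∩ C)) ∩ (C ∖ (C ∖ A)ᶜ) = {2, 3, 12, 17}
((D ∪ (E ∩ C)) ∩ (C ∖ (C ∖ A)ᶜ))ᶜ = {1, 4, 5, 6, 7, 8, 9, 10, 11, 13, 14, 15, 16, 18}
|((D ∪ (E ∩ C)) ∩ (C ∖ (C ∖ A)ᶜ))ᶜ| = 14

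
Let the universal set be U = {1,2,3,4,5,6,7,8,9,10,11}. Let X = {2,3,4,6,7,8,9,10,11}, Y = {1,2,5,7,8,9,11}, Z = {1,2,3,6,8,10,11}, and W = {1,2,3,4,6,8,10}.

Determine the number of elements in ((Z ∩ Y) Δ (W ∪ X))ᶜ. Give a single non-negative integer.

5

Z ∩ Y = {1,2,8,11}
W ∪ X = {1,2,3,4,6,7,8,9,10,11}
(Z ∩ Y) Δ (W ∪ X) = {3,4,6,7,9,10}
((Z ∩ Y) Δ (W ∪ X))ᶜ = {1,2,5,8,11}
|((Z ∩ Y) Δ (W ∪ X))ᶜ| = 5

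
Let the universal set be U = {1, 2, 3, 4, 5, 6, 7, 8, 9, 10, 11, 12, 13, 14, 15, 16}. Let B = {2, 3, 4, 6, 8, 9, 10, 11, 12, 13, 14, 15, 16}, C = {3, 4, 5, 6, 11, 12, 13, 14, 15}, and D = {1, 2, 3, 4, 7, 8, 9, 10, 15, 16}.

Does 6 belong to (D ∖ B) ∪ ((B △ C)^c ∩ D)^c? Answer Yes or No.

6 ∉ D and 6 ∈ B, so 6 ∉ D ∖ B
6 ∈ B and 6 ∈ C, so 6 ∉ B △ C
6 ∈ (B △ C)^c since 6 ∉ (B △ C)
6 ∈ (B △ C)^c and 6 ∉ D, so 6 ∉ (B △ C)^c ∩ D
6 ∈ ((B △ C)^c ∩ D)^c since 6 ∉ ((B △ C)^c ∩ D)
6 ∉ (D ∖ B) and 6 ∈ ((B △ C)^c ∩ D)^c, so 6 ∈ (D ∖ B) ∪ ((B △ C)^c ∩ D)^c

Yes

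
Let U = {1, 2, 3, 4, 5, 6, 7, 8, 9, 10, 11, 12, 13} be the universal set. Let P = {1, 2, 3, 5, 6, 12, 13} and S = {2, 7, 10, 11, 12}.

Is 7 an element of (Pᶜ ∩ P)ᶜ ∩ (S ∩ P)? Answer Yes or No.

7 ∉ P, so 7 ∈ Pᶜ
7 ∈ Pᶜ and 7 ∉ P, so 7 ∉ Pᶜ ∩ P
7 ∈ (Pᶜ ∩ P)ᶜ since 7 ∉ (Pᶜ ∩ P)
7 ∈ S and 7 ∉ P, so 7 ∉ S ∩ P
7 ∈ (Pᶜ ∩ P)ᶜ and 7 ∉ (S ∩ P), so 7 ∉ (Pᶜ ∩ P)ᶜ ∩ (S ∩ P)

No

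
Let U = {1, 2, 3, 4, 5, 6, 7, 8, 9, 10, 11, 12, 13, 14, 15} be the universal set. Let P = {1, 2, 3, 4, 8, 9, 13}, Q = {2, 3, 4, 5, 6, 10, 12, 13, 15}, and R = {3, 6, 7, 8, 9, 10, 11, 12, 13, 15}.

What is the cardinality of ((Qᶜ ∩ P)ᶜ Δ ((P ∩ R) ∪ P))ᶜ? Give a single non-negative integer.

Qᶜ = {1, 7, 8, 9, 11, 14}
Qᶜ ∩ P = {1, 8, 9}
(Qᶜ ∩ P)ᶜ = {2, 3, 4, 5, 6, 7, 10, 11, 12, 13, 14, 15}
P ∩ R = {3, 8, 9, 13}
(P ∩ R) ∪ P = {1, 2, 3, 4, 8, 9, 13}
(Qᶜ ∩ P)ᶜ Δ ((P ∩ R) ∪ P) = {1, 5, 6, 7, 8, 9, 10, 11, 12, 14, 15}
((Qᶜ ∩ P)ᶜ Δ ((P ∩ R) ∪ P))ᶜ = {2, 3, 4, 13}
|((Qᶜ ∩ P)ᶜ Δ ((P ∩ R) ∪ P))ᶜ| = 4

4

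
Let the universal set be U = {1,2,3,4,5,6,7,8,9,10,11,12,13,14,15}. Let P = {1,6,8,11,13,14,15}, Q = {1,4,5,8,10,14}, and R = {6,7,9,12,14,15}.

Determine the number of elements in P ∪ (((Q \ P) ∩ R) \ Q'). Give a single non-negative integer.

Q \ P = {4,5,10}
(Q \ P) ∩ R = {}
Q' = {2,3,6,7,9,11,12,13,15}
((Q \ P) ∩ R) \ Q' = {}
P ∪ (((Q \ P) ∩ R) \ Q') = {1,6,8,11,13,14,15}
|P ∪ (((Q \ P) ∩ R) \ Q')| = 7

7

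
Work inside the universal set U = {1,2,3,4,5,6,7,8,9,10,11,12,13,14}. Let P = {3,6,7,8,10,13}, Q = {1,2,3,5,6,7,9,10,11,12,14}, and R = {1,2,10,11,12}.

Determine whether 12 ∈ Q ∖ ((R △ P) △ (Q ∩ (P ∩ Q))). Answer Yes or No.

No

12 ∈ R and 12 ∉ P, so 12 ∈ R △ P
12 ∉ P and 12 ∈ Q, so 12 ∉ P ∩ Q
12 ∈ Q and 12 ∉ (P ∩ Q), so 12 ∉ Q ∩ (P ∩ Q)
12 ∈ (R △ P) and 12 ∉ (Q ∩ (P ∩ Q)), so 12 ∈ (R △ P) △ (Q ∩ (P ∩ Q))
12 ∈ Q and 12 ∈ ((R △ P) △ (Q ∩ (P ∩ Q))), so 12 ∉ Q ∖ ((R △ P) △ (Q ∩ (P ∩ Q)))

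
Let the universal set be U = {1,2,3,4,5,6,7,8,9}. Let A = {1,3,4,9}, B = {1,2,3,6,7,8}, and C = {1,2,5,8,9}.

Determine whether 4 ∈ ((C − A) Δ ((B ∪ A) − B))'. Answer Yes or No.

4 ∉ C and 4 ∈ A, so 4 ∉ C − A
4 ∉ B and 4 ∈ A, so 4 ∈ B ∪ A
4 ∈ (B ∪ A) and 4 ∉ B, so 4 ∈ (B ∪ A) − B
4 ∉ (C − A) and 4 ∈ ((B ∪ A) − B), so 4 ∈ (C − A) Δ ((B ∪ A) − B)
4 ∉ ((C − A) Δ ((B ∪ A) − B))' since 4 ∈ ((C − A) Δ ((B ∪ A) − B))

No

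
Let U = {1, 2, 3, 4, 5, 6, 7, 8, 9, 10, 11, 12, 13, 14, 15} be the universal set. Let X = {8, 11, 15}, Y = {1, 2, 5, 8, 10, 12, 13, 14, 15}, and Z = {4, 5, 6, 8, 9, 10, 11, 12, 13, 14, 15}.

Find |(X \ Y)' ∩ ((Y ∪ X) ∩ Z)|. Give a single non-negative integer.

X \ Y = {11}
(X \ Y)' = {1, 2, 3, 4, 5, 6, 7, 8, 9, 10, 12, 13, 14, 15}
Y ∪ X = {1, 2, 5, 8, 10, 11, 12, 13, 14, 15}
(Y ∪ X) ∩ Z = {5, 8, 10, 11, 12, 13, 14, 15}
(X \ Y)' ∩ ((Y ∪ X) ∩ Z) = {5, 8, 10, 12, 13, 14, 15}
|(X \ Y)' ∩ ((Y ∪ X) ∩ Z)| = 7

7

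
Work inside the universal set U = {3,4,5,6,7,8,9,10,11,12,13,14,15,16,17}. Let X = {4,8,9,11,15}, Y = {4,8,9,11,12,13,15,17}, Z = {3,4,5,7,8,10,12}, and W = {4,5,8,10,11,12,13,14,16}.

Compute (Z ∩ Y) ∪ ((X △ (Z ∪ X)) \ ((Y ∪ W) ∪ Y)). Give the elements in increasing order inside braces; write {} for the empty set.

{3,4,7,8,12}

Z ∩ Y = {4,8,12}
Z ∪ X = {3,4,5,7,8,9,10,11,12,15}
X △ (Z ∪ X) = {3,5,7,10,12}
Y ∪ W = {4,5,8,9,10,11,12,13,14,15,16,17}
(Y ∪ W) ∪ Y = {4,5,8,9,10,11,12,13,14,15,16,17}
(X △ (Z ∪ X)) \ ((Y ∪ W) ∪ Y) = {3,7}
(Z ∩ Y) ∪ ((X △ (Z ∪ X)) \ ((Y ∪ W) ∪ Y)) = {3,4,7,8,12}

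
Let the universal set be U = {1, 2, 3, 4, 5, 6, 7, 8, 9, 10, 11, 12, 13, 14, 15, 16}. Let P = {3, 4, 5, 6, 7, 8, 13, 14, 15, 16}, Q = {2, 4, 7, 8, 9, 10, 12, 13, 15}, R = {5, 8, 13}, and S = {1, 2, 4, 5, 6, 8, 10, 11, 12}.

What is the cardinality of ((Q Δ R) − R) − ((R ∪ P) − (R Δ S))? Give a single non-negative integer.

5

Q Δ R = {2, 4, 5, 7, 9, 10, 12, 15}
(Q Δ R) − R = {2, 4, 7, 9, 10, 12, 15}
R ∪ P = {3, 4, 5, 6, 7, 8, 13, 14, 15, 16}
R Δ S = {1, 2, 4, 6, 10, 11, 12, 13}
(R ∪ P) − (R Δ S) = {3, 5, 7, 8, 14, 15, 16}
((Q Δ R) − R) − ((R ∪ P) − (R Δ S)) = {2, 4, 9, 10, 12}
|((Q Δ R) − R) − ((R ∪ P) − (R Δ S))| = 5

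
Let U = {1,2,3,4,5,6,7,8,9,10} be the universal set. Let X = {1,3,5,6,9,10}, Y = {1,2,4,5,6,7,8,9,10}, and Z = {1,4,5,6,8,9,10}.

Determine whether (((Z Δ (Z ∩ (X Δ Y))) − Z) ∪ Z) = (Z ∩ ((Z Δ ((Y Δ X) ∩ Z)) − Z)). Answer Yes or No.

X Δ Y = {2,3,4,7,8}
Z ∩ (X Δ Y) = {4,8}
Z Δ (Z ∩ (X Δ Y)) = {1,5,6,9,10}
(Z Δ (Z ∩ (X Δ Y))) − Z = {}
((Z Δ (Z ∩ (X Δ Y))) − Z) ∪ Z = {1,4,5,6,8,9,10}
Y Δ X = {2,3,4,7,8}
(Y Δ X) ∩ Z = {4,8}
Z Δ ((Y Δ X) ∩ Z) = {1,5,6,9,10}
(Z Δ ((Y Δ X) ∩ Z)) − Z = {}
Z ∩ ((Z Δ ((Y Δ X) ∩ Z)) − Z) = {}
1 ∈ ((Z Δ (Z ∩ (X Δ Y))) − Z) ∪ Z but 1 ∉ Z ∩ ((Z Δ ((Y Δ X) ∩ Z)) − Z), so they differ.

No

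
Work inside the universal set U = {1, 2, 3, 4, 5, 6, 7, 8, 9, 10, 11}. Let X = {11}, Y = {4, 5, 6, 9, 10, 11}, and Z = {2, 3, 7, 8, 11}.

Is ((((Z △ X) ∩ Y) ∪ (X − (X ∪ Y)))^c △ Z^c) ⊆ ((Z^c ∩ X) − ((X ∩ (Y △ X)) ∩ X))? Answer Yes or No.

No

Z △ X = {2, 3, 7, 8}
(Z △ X) ∩ Y = {}
X ∪ Y = {4, 5, 6, 9, 10, 11}
X − (X ∪ Y) = {}
((Z △ X) ∩ Y) ∪ (X − (X ∪ Y)) = {}
(((Z △ X) ∩ Y) ∪ (X − (X ∪ Y)))^c = {1, 2, 3, 4, 5, 6, 7, 8, 9, 10, 11}
Z^c = {1, 4, 5, 6, 9, 10}
(((Z △ X) ∩ Y) ∪ (X − (X ∪ Y)))^c △ Z^c = {2, 3, 7, 8, 11}
Z^c ∩ X = {}
Y △ X = {4, 5, 6, 9, 10}
X ∩ (Y △ X) = {}
(X ∩ (Y △ X)) ∩ X = {}
(Z^c ∩ X) − ((X ∩ (Y △ X)) ∩ X) = {}
2 ∈ (((Z △ X) ∩ Y) ∪ (X − (X ∪ Y)))^c △ Z^c but 2 ∉ (Z^c ∩ X) − ((X ∩ (Y △ X)) ∩ X), so the inclusion fails.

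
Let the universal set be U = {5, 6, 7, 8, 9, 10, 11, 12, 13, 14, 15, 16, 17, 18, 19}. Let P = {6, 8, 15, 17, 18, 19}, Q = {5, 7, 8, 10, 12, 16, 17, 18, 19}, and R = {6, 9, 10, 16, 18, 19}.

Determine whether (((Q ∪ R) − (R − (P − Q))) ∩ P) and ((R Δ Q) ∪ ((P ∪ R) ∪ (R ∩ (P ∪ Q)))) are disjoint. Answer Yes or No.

Q ∪ R = {5, 6, 7, 8, 9, 10, 12, 16, 17, 18, 19}
P − Q = {6, 15}
R − (P − Q) = {9, 10, 16, 18, 19}
(Q ∪ R) − (R − (P − Q)) = {5, 6, 7, 8, 12, 17}
((Q ∪ R) − (R − (P − Q))) ∩ P = {6, 8, 17}
R Δ Q = {5, 6, 7, 8, 9, 12, 17}
P ∪ R = {6, 8, 9, 10, 15, 16, 17, 18, 19}
P ∪ Q = {5, 6, 7, 8, 10, 12, 15, 16, 17, 18, 19}
R ∩ (P ∪ Q) = {6, 10, 16, 18, 19}
(P ∪ R) ∪ (R ∩ (P ∪ Q)) = {6, 8, 9, 10, 15, 16, 17, 18, 19}
(R Δ Q) ∪ ((P ∪ R) ∪ (R ∩ (P ∪ Q))) = {5, 6, 7, 8, 9, 10, 12, 15, 16, 17, 18, 19}
6 lies in both, so they are not disjoint.

No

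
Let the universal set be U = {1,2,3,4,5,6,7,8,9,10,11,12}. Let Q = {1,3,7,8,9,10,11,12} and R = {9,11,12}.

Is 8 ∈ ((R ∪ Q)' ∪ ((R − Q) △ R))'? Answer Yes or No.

8 ∉ R and 8 ∈ Q, so 8 ∈ R ∪ Q
8 ∉ (R ∪ Q)' since 8 ∈ (R ∪ Q)
8 ∉ R and 8 ∈ Q, so 8 ∉ R − Q
8 ∉ (R − Q) and 8 ∉ R, so 8 ∉ (R − Q) △ R
8 ∉ (R ∪ Q)' and 8 ∉ ((R − Q) △ R), so 8 ∉ (R ∪ Q)' ∪ ((R − Q) △ R)
8 ∈ ((R ∪ Q)' ∪ ((R − Q) △ R))' since 8 ∉ ((R ∪ Q)' ∪ ((R − Q) △ R))

Yes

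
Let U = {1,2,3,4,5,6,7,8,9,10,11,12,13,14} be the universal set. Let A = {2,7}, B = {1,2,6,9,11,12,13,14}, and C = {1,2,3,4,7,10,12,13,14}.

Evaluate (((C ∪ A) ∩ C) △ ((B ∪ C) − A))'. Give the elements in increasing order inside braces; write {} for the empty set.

{1,3,4,5,8,10,12,13,14}

C ∪ A = {1,2,3,4,7,10,12,13,14}
(C ∪ A) ∩ C = {1,2,3,4,7,10,12,13,14}
B ∪ C = {1,2,3,4,6,7,9,10,11,12,13,14}
(B ∪ C) − A = {1,3,4,6,9,10,11,12,13,14}
((C ∪ A) ∩ C) △ ((B ∪ C) − A) = {2,6,7,9,11}
(((C ∪ A) ∩ C) △ ((B ∪ C) − A))' = {1,3,4,5,8,10,12,13,14}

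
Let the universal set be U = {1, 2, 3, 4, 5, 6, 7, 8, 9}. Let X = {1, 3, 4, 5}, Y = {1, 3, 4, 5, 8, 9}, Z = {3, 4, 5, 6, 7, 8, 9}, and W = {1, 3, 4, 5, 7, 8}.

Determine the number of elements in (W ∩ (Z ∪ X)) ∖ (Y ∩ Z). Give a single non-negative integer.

2

Z ∪ X = {1, 3, 4, 5, 6, 7, 8, 9}
W ∩ (Z ∪ X) = {1, 3, 4, 5, 7, 8}
Y ∩ Z = {3, 4, 5, 8, 9}
(W ∩ (Z ∪ X)) ∖ (Y ∩ Z) = {1, 7}
|(W ∩ (Z ∪ X)) ∖ (Y ∩ Z)| = 2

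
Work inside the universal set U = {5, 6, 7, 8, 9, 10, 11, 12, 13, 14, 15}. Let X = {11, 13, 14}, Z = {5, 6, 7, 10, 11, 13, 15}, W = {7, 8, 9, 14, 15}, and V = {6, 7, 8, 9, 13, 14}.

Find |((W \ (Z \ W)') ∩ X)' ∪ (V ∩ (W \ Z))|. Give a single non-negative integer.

Z \ W = {5, 6, 10, 11, 13}
(Z \ W)' = {7, 8, 9, 12, 14, 15}
W \ (Z \ W)' = {}
(W \ (Z \ W)') ∩ X = {}
((W \ (Z \ W)') ∩ X)' = {5, 6, 7, 8, 9, 10, 11, 12, 13, 14, 15}
W \ Z = {8, 9, 14}
V ∩ (W \ Z) = {8, 9, 14}
((W \ (Z \ W)') ∩ X)' ∪ (V ∩ (W \ Z)) = {5, 6, 7, 8, 9, 10, 11, 12, 13, 14, 15}
|((W \ (Z \ W)') ∩ X)' ∪ (V ∩ (W \ Z))| = 11

11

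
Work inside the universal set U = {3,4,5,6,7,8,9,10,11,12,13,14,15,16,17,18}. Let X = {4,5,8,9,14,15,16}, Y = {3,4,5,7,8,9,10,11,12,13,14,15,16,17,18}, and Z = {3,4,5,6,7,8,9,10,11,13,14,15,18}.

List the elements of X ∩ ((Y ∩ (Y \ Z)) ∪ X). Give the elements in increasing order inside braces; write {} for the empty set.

Y \ Z = {12,16,17}
Y ∩ (Y \ Z) = {12,16,17}
(Y ∩ (Y \ Z)) ∪ X = {4,5,8,9,12,14,15,16,17}
X ∩ ((Y ∩ (Y \ Z)) ∪ X) = {4,5,8,9,14,15,16}

{4,5,8,9,14,15,16}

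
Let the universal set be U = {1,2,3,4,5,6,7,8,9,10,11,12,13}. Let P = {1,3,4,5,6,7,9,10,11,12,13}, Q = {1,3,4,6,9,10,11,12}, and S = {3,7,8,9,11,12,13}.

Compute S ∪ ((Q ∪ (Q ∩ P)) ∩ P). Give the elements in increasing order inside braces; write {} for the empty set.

Q ∩ P = {1,3,4,6,9,10,11,12}
Q ∪ (Q ∩ P) = {1,3,4,6,9,10,11,12}
(Q ∪ (Q ∩ P)) ∩ P = {1,3,4,6,9,10,11,12}
S ∪ ((Q ∪ (Q ∩ P)) ∩ P) = {1,3,4,6,7,8,9,10,11,12,13}

{1,3,4,6,7,8,9,10,11,12,13}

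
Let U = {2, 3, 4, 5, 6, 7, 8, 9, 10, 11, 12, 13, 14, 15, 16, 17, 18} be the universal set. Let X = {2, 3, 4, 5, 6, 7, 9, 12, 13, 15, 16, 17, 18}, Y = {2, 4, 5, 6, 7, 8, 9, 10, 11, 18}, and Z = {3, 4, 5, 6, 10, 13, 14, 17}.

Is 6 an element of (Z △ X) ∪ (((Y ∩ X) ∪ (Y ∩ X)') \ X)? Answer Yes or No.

No

6 ∈ Z and 6 ∈ X, so 6 ∉ Z △ X
6 ∈ Y and 6 ∈ X, so 6 ∈ Y ∩ X
6 ∈ Y and 6 ∈ X, so 6 ∈ Y ∩ X
6 ∉ (Y ∩ X)' since 6 ∈ (Y ∩ X)
6 ∈ (Y ∩ X) and 6 ∉ (Y ∩ X)', so 6 ∈ (Y ∩ X) ∪ (Y ∩ X)'
6 ∈ ((Y ∩ X) ∪ (Y ∩ X)') and 6 ∈ X, so 6 ∉ ((Y ∩ X) ∪ (Y ∩ X)') \ X
6 ∉ (Z △ X) and 6 ∉ (((Y ∩ X) ∪ (Y ∩ X)') \ X), so 6 ∉ (Z △ X) ∪ (((Y ∩ X) ∪ (Y ∩ X)') \ X)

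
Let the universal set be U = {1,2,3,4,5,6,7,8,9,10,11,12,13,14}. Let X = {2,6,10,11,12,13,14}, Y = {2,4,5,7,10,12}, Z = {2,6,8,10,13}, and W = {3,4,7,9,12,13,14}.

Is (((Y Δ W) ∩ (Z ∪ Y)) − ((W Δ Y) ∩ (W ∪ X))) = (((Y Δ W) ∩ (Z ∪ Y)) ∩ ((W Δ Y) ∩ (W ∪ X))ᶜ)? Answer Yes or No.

Y Δ W = {2,3,5,9,10,13,14}
Z ∪ Y = {2,4,5,6,7,8,10,12,13}
(Y Δ W) ∩ (Z ∪ Y) = {2,5,10,13}
W Δ Y = {2,3,5,9,10,13,14}
W ∪ X = {2,3,4,6,7,9,10,11,12,13,14}
(W Δ Y) ∩ (W ∪ X) = {2,3,9,10,13,14}
((Y Δ W) ∩ (Z ∪ Y)) − ((W Δ Y) ∩ (W ∪ X)) = {5}
((W Δ Y) ∩ (W ∪ X))ᶜ = {1,4,5,6,7,8,11,12}
((Y Δ W) ∩ (Z ∪ Y)) ∩ ((W Δ Y) ∩ (W ∪ X))ᶜ = {5}
Both equal {5}, so ((Y Δ W) ∩ (Z ∪ Y)) − ((W Δ Y) ∩ (W ∪ X)) = ((Y Δ W) ∩ (Z ∪ Y)) ∩ ((W Δ Y) ∩ (W ∪ X))ᶜ.

Yes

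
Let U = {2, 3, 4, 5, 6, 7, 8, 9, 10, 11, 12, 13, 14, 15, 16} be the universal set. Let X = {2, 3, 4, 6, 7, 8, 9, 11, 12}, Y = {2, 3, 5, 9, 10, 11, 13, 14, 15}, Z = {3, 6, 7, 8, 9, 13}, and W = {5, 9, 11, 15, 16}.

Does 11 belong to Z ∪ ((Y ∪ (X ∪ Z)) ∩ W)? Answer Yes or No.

Yes

11 ∈ X and 11 ∉ Z, so 11 ∈ X ∪ Z
11 ∈ Y and 11 ∈ (X ∪ Z), so 11 ∈ Y ∪ (X ∪ Z)
11 ∈ (Y ∪ (X ∪ Z)) and 11 ∈ W, so 11 ∈ (Y ∪ (X ∪ Z)) ∩ W
11 ∉ Z and 11 ∈ ((Y ∪ (X ∪ Z)) ∩ W), so 11 ∈ Z ∪ ((Y ∪ (X ∪ Z)) ∩ W)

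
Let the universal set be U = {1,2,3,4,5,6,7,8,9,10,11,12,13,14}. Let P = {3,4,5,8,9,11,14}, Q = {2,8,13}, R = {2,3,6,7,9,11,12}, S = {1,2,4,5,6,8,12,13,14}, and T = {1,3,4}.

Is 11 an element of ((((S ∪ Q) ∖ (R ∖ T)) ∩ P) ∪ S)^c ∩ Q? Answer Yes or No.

No

11 ∉ S and 11 ∉ Q, so 11 ∉ S ∪ Q
11 ∈ R and 11 ∉ T, so 11 ∈ R ∖ T
11 ∉ (S ∪ Q) and 11 ∈ (R ∖ T), so 11 ∉ (S ∪ Q) ∖ (R ∖ T)
11 ∉ ((S ∪ Q) ∖ (R ∖ T)) and 11 ∈ P, so 11 ∉ ((S ∪ Q) ∖ (R ∖ T)) ∩ P
11 ∉ (((S ∪ Q) ∖ (R ∖ T)) ∩ P) and 11 ∉ S, so 11 ∉ (((S ∪ Q) ∖ (R ∖ T)) ∩ P) ∪ S
11 ∈ ((((S ∪ Q) ∖ (R ∖ T)) ∩ P) ∪ S)^c since 11 ∉ ((((S ∪ Q) ∖ (R ∖ T)) ∩ P) ∪ S)
11 ∈ ((((S ∪ Q) ∖ (R ∖ T)) ∩ P) ∪ S)^c and 11 ∉ Q, so 11 ∉ ((((S ∪ Q) ∖ (R ∖ T)) ∩ P) ∪ S)^c ∩ Q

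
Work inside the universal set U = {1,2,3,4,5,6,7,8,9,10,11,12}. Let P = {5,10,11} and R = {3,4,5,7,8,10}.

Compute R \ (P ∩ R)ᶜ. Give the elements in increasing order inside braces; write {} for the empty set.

{5,10}

P ∩ R = {5,10}
(P ∩ R)ᶜ = {1,2,3,4,6,7,8,9,11,12}
R \ (P ∩ R)ᶜ = {5,10}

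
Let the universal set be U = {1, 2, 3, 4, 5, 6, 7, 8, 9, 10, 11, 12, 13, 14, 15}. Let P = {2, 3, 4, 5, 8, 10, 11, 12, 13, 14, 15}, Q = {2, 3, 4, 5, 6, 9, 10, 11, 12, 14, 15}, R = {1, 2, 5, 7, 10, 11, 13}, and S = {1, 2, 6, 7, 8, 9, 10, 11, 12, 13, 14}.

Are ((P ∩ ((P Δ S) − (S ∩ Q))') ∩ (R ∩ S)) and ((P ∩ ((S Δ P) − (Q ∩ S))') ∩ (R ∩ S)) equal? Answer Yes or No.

Yes

P Δ S = {1, 3, 4, 5, 6, 7, 9, 15}
S ∩ Q = {2, 6, 9, 10, 11, 12, 14}
(P Δ S) − (S ∩ Q) = {1, 3, 4, 5, 7, 15}
((P Δ S) − (S ∩ Q))' = {2, 6, 8, 9, 10, 11, 12, 13, 14}
P ∩ ((P Δ S) − (S ∩ Q))' = {2, 8, 10, 11, 12, 13, 14}
R ∩ S = {1, 2, 7, 10, 11, 13}
(P ∩ ((P Δ S) − (S ∩ Q))') ∩ (R ∩ S) = {2, 10, 11, 13}
S Δ P = {1, 3, 4, 5, 6, 7, 9, 15}
Q ∩ S = {2, 6, 9, 10, 11, 12, 14}
(S Δ P) − (Q ∩ S) = {1, 3, 4, 5, 7, 15}
((S Δ P) − (Q ∩ S))' = {2, 6, 8, 9, 10, 11, 12, 13, 14}
P ∩ ((S Δ P) − (Q ∩ S))' = {2, 8, 10, 11, 12, 13, 14}
(P ∩ ((S Δ P) − (Q ∩ S))') ∩ (R ∩ S) = {2, 10, 11, 13}
Both equal {2, 10, 11, 13}, so (P ∩ ((P Δ S) − (S ∩ Q))') ∩ (R ∩ S) = (P ∩ ((S Δ P) − (Q ∩ S))') ∩ (R ∩ S).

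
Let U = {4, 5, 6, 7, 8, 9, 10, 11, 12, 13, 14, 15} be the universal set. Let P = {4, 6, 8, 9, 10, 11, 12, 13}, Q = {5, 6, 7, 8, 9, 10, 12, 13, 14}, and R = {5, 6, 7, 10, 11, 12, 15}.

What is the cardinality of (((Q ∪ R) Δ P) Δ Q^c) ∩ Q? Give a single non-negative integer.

Q ∪ R = {5, 6, 7, 8, 9, 10, 11, 12, 13, 14, 15}
(Q ∪ R) Δ P = {4, 5, 7, 14, 15}
Q^c = {4, 11, 15}
((Q ∪ R) Δ P) Δ Q^c = {5, 7, 11, 14}
(((Q ∪ R) Δ P) Δ Q^c) ∩ Q = {5, 7, 14}
|(((Q ∪ R) Δ P) Δ Q^c) ∩ Q| = 3

3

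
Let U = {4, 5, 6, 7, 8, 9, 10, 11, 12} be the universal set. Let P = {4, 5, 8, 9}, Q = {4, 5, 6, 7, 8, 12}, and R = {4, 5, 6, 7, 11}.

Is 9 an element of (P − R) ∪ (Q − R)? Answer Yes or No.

9 ∈ P and 9 ∉ R, so 9 ∈ P − R
9 ∉ Q and 9 ∉ R, so 9 ∉ Q − R
9 ∈ (P − R) and 9 ∉ (Q − R), so 9 ∈ (P − R) ∪ (Q − R)

Yes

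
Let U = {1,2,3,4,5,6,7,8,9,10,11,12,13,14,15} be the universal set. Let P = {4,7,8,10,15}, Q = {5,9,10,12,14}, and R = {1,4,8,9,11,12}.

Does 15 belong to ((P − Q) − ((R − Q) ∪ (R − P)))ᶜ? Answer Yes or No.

No

15 ∈ P and 15 ∉ Q, so 15 ∈ P − Q
15 ∉ R and 15 ∉ Q, so 15 ∉ R − Q
15 ∉ R and 15 ∈ P, so 15 ∉ R − P
15 ∉ (R − Q) and 15 ∉ (R − P), so 15 ∉ (R − Q) ∪ (R − P)
15 ∈ (P − Q) and 15 ∉ ((R − Q) ∪ (R − P)), so 15 ∈ (P − Q) − ((R − Q) ∪ (R − P))
15 ∉ ((P − Q) − ((R − Q) ∪ (R − P)))ᶜ since 15 ∈ ((P − Q) − ((R − Q) ∪ (R − P)))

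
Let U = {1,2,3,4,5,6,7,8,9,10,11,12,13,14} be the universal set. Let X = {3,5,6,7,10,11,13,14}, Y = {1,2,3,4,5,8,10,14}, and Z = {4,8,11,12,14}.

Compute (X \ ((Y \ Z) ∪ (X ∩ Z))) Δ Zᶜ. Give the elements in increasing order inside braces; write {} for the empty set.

Y \ Z = {1,2,3,5,10}
X ∩ Z = {11,14}
(Y \ Z) ∪ (X ∩ Z) = {1,2,3,5,10,11,14}
X \ ((Y \ Z) ∪ (X ∩ Z)) = {6,7,13}
Zᶜ = {1,2,3,5,6,7,9,10,13}
(X \ ((Y \ Z) ∪ (X ∩ Z))) Δ Zᶜ = {1,2,3,5,9,10}

{1,2,3,5,9,10}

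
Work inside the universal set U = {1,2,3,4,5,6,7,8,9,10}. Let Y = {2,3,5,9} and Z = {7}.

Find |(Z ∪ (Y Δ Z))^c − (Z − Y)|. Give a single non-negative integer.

5

Y Δ Z = {2,3,5,7,9}
Z ∪ (Y Δ Z) = {2,3,5,7,9}
(Z ∪ (Y Δ Z))^c = {1,4,6,8,10}
Z − Y = {7}
(Z ∪ (Y Δ Z))^c − (Z − Y) = {1,4,6,8,10}
|(Z ∪ (Y Δ Z))^c − (Z − Y)| = 5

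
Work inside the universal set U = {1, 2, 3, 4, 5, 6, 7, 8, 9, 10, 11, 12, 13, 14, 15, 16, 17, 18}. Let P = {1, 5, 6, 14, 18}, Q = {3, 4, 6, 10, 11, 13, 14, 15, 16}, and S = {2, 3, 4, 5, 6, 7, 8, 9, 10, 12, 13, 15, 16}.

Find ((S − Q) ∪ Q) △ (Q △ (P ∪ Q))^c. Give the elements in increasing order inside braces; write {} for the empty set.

{5, 17}

S − Q = {2, 5, 7, 8, 9, 12}
(S − Q) ∪ Q = {2, 3, 4, 5, 6, 7, 8, 9, 10, 11, 12, 13, 14, 15, 16}
P ∪ Q = {1, 3, 4, 5, 6, 10, 11, 13, 14, 15, 16, 18}
Q △ (P ∪ Q) = {1, 5, 18}
(Q △ (P ∪ Q))^c = {2, 3, 4, 6, 7, 8, 9, 10, 11, 12, 13, 14, 15, 16, 17}
((S − Q) ∪ Q) △ (Q △ (P ∪ Q))^c = {5, 17}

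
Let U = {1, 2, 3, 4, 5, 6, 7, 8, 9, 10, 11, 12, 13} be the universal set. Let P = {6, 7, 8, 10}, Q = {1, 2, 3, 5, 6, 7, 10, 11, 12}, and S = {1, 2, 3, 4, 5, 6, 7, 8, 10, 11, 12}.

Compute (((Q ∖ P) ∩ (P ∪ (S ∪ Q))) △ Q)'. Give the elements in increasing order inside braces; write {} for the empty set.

Q ∖ P = {1, 2, 3, 5, 11, 12}
S ∪ Q = {1, 2, 3, 4, 5, 6, 7, 8, 10, 11, 12}
P ∪ (S ∪ Q) = {1, 2, 3, 4, 5, 6, 7, 8, 10, 11, 12}
(Q ∖ P) ∩ (P ∪ (S ∪ Q)) = {1, 2, 3, 5, 11, 12}
((Q ∖ P) ∩ (P ∪ (S ∪ Q))) △ Q = {6, 7, 10}
(((Q ∖ P) ∩ (P ∪ (S ∪ Q))) △ Q)' = {1, 2, 3, 4, 5, 8, 9, 11, 12, 13}

{1, 2, 3, 4, 5, 8, 9, 11, 12, 13}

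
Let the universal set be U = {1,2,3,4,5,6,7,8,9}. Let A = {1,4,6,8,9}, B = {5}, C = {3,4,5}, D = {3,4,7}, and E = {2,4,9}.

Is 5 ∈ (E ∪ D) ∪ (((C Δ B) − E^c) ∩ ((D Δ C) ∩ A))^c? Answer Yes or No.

5 ∉ E and 5 ∉ D, so 5 ∉ E ∪ D
5 ∈ C and 5 ∈ B, so 5 ∉ C Δ B
5 ∉ E, so 5 ∈ E^c
5 ∉ (C Δ B) and 5 ∈ E^c, so 5 ∉ (C Δ B) − E^c
5 ∉ D and 5 ∈ C, so 5 ∈ D Δ C
5 ∈ (D Δ C) and 5 ∉ A, so 5 ∉ (D Δ C) ∩ A
5 ∉ ((C Δ B) − E^c) and 5 ∉ ((D Δ C) ∩ A), so 5 ∉ ((C Δ B) − E^c) ∩ ((D Δ C) ∩ A)
5 ∈ (((C Δ B) − E^c) ∩ ((D Δ C) ∩ A))^c since 5 ∉ (((C Δ B) − E^c) ∩ ((D Δ C) ∩ A))
5 ∉ (E ∪ D) and 5 ∈ (((C Δ B) − E^c) ∩ ((D Δ C) ∩ A))^c, so 5 ∈ (E ∪ D) ∪ (((C Δ B) − E^c) ∩ ((D Δ C) ∩ A))^c

Yes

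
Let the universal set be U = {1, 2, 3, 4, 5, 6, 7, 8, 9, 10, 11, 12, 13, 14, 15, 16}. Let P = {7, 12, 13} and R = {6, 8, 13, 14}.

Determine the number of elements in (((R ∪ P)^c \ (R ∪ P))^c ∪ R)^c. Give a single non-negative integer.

10

R ∪ P = {6, 7, 8, 12, 13, 14}
(R ∪ P)^c = {1, 2, 3, 4, 5, 9, 10, 11, 15, 16}
(R ∪ P)^c \ (R ∪ P) = {1, 2, 3, 4, 5, 9, 10, 11, 15, 16}
((R ∪ P)^c \ (R ∪ P))^c = {6, 7, 8, 12, 13, 14}
((R ∪ P)^c \ (R ∪ P))^c ∪ R = {6, 7, 8, 12, 13, 14}
(((R ∪ P)^c \ (R ∪ P))^c ∪ R)^c = {1, 2, 3, 4, 5, 9, 10, 11, 15, 16}
|(((R ∪ P)^c \ (R ∪ P))^c ∪ R)^c| = 10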